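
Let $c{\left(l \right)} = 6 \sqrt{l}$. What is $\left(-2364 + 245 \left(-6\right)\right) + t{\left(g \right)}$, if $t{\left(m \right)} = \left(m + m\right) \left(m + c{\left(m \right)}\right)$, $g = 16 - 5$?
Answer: $-3592 + 132 \sqrt{11} \approx -3154.2$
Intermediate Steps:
$g = 11$
$t{\left(m \right)} = 2 m \left(m + 6 \sqrt{m}\right)$ ($t{\left(m \right)} = \left(m + m\right) \left(m + 6 \sqrt{m}\right) = 2 m \left(m + 6 \sqrt{m}\right)$)
$\left(-2364 + 245 \left(-6\right)\right) + t{\left(g \right)} = \left(-2364 + 245 \left(-6\right)\right) + 2 \cdot 11 \left(11 + 6 \sqrt{11}\right) = \left(-2364 - 1470\right) + \left(242 + 132 \sqrt{11}\right) = -3834 + \left(242 + 132 \sqrt{11}\right) = -3592 + 132 \sqrt{11}$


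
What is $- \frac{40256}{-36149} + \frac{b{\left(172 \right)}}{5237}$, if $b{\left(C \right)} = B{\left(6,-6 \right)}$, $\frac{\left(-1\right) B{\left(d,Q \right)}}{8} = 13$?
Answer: $\frac{5596248}{5116549} \approx 1.0938$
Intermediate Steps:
$B{\left(d,Q \right)} = -104$ ($B{\left(d,Q \right)} = \left(-8\right) 13 = -104$)
$b{\left(C \right)} = -104$
$- \frac{40256}{-36149} + \frac{b{\left(172 \right)}}{5237} = - \frac{40256}{-36149} - \frac{104}{5237} = \left(-40256\right) \left(- \frac{1}{36149}\right) - \frac{104}{5237} = \frac{1088}{977} - \frac{104}{5237} = \frac{5596248}{5116549}$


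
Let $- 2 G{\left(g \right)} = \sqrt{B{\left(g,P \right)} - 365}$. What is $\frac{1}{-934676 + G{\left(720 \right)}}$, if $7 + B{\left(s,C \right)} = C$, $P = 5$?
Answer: $- \frac{3738704}{3494476900271} + \frac{2 i \sqrt{367}}{3494476900271} \approx -1.0699 \cdot 10^{-6} + 1.0964 \cdot 10^{-11} i$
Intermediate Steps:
$B{\left(s,C \right)} = -7 + C$
$G{\left(g \right)} = - \frac{i \sqrt{367}}{2}$ ($G{\left(g \right)} = - \frac{\sqrt{\left(-7 + 5\right) - 365}}{2} = - \frac{\sqrt{-2 - 365}}{2} = - \frac{\sqrt{-367}}{2} = - \frac{i \sqrt{367}}{2}$)
$\frac{1}{-934676 + G{\left(720 \right)}} = \frac{1}{-934676 - \frac{i \sqrt{367}}{2}}$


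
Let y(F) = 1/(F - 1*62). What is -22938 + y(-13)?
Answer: -1720351/75 ≈ -22938.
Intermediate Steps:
y(F) = 1/(-62 + F) (y(F) = 1/(F - 62) = 1/(-62 + F))
-22938 + y(-13) = -22938 + 1/(-62 - 13) = -22938 + 1/(-75) = -22938 - 1/75 = -1720351/75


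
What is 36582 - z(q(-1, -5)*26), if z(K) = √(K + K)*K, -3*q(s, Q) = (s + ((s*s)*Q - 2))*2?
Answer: 36582 - 3328*√39/9 ≈ 34273.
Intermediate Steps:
q(s, Q) = 4/3 - 2*s/3 - 2*Q*s²/3 (q(s, Q) = -(s + ((s*s)*Q - 2))*2/3 = -(s + (s²*Q - 2))*2/3 = -(s + (Q*s² - 2))*2/3 = -(s + (-2 + Q*s²))*2/3 = -(-2 + s + Q*s²)*2/3 = -(-4 + 2*s + 2*Q*s²)/3 = 4/3 - 2*s/3 - 2*Q*s²/3)
z(K) = √2*K^(3/2) (z(K) = √(2*K)*K = (√2*√K)*K = √2*K^(3/2))
36582 - z(q(-1, -5)*26) = 36582 - √2*((4/3 - ⅔*(-1) - ⅔*(-5)*(-1)²)*26)^(3/2) = 36582 - √2*((4/3 + ⅔ - ⅔*(-5)*1)*26)^(3/2) = 36582 - √2*((4/3 + ⅔ + 10/3)*26)^(3/2) = 36582 - √2*((16/3)*26)^(3/2) = 36582 - √2*(416/3)^(3/2) = 36582 - √2*1664*√78/9 = 36582 - 3328*√39/9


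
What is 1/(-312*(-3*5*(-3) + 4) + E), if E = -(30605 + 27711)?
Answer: -1/73604 ≈ -1.3586e-5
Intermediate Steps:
E = -58316 (E = -1*58316 = -58316)
1/(-312*(-3*5*(-3) + 4) + E) = 1/(-312*(-3*5*(-3) + 4) - 58316) = 1/(-312*(-15*(-3) + 4) - 58316) = 1/(-312*(45 + 4) - 58316) = 1/(-312*49 - 58316) = 1/(-15288 - 58316) = 1/(-73604) = -1/73604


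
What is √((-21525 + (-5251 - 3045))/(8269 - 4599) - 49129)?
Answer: I*√661823031170/3670 ≈ 221.67*I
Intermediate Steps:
√((-21525 + (-5251 - 3045))/(8269 - 4599) - 49129) = √((-21525 - 8296)/3670 - 49129) = √(-29821*1/3670 - 49129) = √(-29821/3670 - 49129) = √(-180333251/3670) = I*√661823031170/3670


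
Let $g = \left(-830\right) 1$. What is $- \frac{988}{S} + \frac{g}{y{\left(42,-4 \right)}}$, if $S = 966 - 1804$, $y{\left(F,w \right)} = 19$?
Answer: $- \frac{338384}{7961} \approx -42.505$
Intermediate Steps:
$S = -838$ ($S = 966 - 1804 = -838$)
$g = -830$
$- \frac{988}{S} + \frac{g}{y{\left(42,-4 \right)}} = - \frac{988}{-838} - \frac{830}{19} = \left(-988\right) \left(- \frac{1}{838}\right) - \frac{830}{19} = \frac{494}{419} - \frac{830}{19} = - \frac{338384}{7961}$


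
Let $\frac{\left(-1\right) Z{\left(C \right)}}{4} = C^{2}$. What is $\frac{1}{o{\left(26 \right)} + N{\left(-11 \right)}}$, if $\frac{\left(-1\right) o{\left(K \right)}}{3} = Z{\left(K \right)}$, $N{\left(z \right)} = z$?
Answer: $\frac{1}{8101} \approx 0.00012344$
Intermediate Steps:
$Z{\left(C \right)} = - 4 C^{2}$
$o{\left(K \right)} = 12 K^{2}$ ($o{\left(K \right)} = - 3 \left(- 4 K^{2}\right) = 12 K^{2}$)
$\frac{1}{o{\left(26 \right)} + N{\left(-11 \right)}} = \frac{1}{12 \cdot 26^{2} - 11} = \frac{1}{12 \cdot 676 - 11} = \frac{1}{8112 - 11} = \frac{1}{8101}$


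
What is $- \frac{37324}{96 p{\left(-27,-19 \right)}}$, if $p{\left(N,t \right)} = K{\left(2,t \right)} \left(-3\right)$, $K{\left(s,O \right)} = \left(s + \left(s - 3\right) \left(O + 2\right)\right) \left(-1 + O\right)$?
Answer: $- \frac{9331}{27360} \approx -0.34105$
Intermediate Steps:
$K{\left(s,O \right)} = \left(-1 + O\right) \left(s + \left(-3 + s\right) \left(2 + O\right)\right)$ ($K{\left(s,O \right)} = \left(s + \left(-3 + s\right) \left(2 + O\right)\right) \left(-1 + O\right) = \left(-1 + O\right) \left(s + \left(-3 + s\right) \left(2 + O\right)\right)$)
$p{\left(N,t \right)} = - 3 t + 3 t^{2}$ ($p{\left(N,t \right)} = \left(6 - 3 t - 6 - 3 t^{2} + 2 t^{2} + 2 t 2\right) \left(-3\right) = \left(6 - 3 t - 6 - 3 t^{2} + 2 t^{2} + 4 t\right) \left(-3\right) = \left(t - t^{2}\right) \left(-3\right) = - 3 t + 3 t^{2}$)
$- \frac{37324}{96 p{\left(-27,-19 \right)}} = - \frac{37324}{96 \cdot 3 \left(-19\right) \left(-1 - 19\right)} = - \frac{37324}{96 \cdot 3 \left(-19\right) \left(-20\right)} = - \frac{37324}{96 \cdot 1140} = - \frac{37324}{109440} = \left(-37324\right) \frac{1}{109440} = - \frac{9331}{27360}$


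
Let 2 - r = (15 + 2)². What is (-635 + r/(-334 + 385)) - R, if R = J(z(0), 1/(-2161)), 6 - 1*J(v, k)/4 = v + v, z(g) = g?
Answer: -33896/51 ≈ -664.63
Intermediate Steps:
J(v, k) = 24 - 8*v (J(v, k) = 24 - 4*(v + v) = 24 - 8*v)
R = 24 (R = 24 - 8*0 = 24 + 0 = 24)
r = -287 (r = 2 - (15 + 2)² = 2 - 1*17² = 2 - 1*289 = 2 - 289 = -287)
(-635 + r/(-334 + 385)) - R = (-635 - 287/(-334 + 385)) - 1*24 = (-635 - 287/51) - 24 = -32672/51 - 24 = -33896/51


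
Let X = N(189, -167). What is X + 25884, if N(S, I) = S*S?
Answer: 61605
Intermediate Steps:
N(S, I) = S²
X = 35721 (X = 189² = 35721)
X + 25884 = 35721 + 25884 = 61605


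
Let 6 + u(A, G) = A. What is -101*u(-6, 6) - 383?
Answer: 829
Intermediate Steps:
u(A, G) = -6 + A
-101*u(-6, 6) - 383 = -101*(-6 - 6) - 383 = -101*(-12) - 383 = 1212 - 383 = 829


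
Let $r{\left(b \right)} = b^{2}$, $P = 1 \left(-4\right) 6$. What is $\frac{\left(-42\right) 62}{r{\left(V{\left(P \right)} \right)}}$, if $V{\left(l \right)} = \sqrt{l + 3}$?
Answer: $124$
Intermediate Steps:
$P = -24$ ($P = \left(-4\right) 6 = -24$)
$V{\left(l \right)} = \sqrt{3 + l}$
$\frac{\left(-42\right) 62}{r{\left(V{\left(P \right)} \right)}} = \frac{\left(-42\right) 62}{\left(\sqrt{3 - 24}\right)^{2}} = - \frac{2604}{\left(\sqrt{-21}\right)^{2}} = - \frac{2604}{\left(i \sqrt{21}\right)^{2}} = - \frac{2604}{-21} = \left(-2604\right) \left(- \frac{1}{21}\right) = 124$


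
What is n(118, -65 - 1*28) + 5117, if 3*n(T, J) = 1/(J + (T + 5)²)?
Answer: 230817637/45108 ≈ 5117.0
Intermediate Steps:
n(T, J) = 1/(3*(J + (5 + T)²)) (n(T, J) = 1/(3*(J + (T + 5)²)) = 1/(3*(J + (5 + T)²)))
n(118, -65 - 1*28) + 5117 = 1/(3*((-65 - 1*28) + (5 + 118)²)) + 5117 = 1/(3*((-65 - 28) + 123²)) + 5117 = 1/(3*(-93 + 15129)) + 5117 = (⅓)/15036 + 5117 = (⅓)*(1/15036) + 5117 = 1/45108 + 5117 = 230817637/45108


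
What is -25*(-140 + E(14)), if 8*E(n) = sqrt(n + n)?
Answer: 3500 - 25*sqrt(7)/4 ≈ 3483.5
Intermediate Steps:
E(n) = sqrt(2)*sqrt(n)/8 (E(n) = sqrt(n + n)/8 = sqrt(2*n)/8 = (sqrt(2)*sqrt(n))/8 = sqrt(2)*sqrt(n)/8)
-25*(-140 + E(14)) = -25*(-140 + sqrt(2)*sqrt(14)/8) = -25*(-140 + sqrt(7)/4) = 3500 - 25*sqrt(7)/4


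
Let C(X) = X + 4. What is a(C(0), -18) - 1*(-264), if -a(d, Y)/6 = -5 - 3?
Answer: 312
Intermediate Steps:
C(X) = 4 + X
a(d, Y) = 48 (a(d, Y) = -6*(-5 - 3) = -6*(-8) = 48)
a(C(0), -18) - 1*(-264) = 48 - 1*(-264) = 48 + 264 = 312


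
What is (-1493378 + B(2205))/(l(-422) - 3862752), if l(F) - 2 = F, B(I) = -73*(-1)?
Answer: 1493305/3863172 ≈ 0.38655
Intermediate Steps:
B(I) = 73
l(F) = 2 + F
(-1493378 + B(2205))/(l(-422) - 3862752) = (-1493378 + 73)/((2 - 422) - 3862752) = -1493305/(-420 - 3862752) = -1493305/(-3863172) = -1493305*(-1/3863172) = 1493305/3863172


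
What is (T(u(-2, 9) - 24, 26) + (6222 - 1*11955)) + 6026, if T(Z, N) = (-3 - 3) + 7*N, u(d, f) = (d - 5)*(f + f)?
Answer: 469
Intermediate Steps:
u(d, f) = 2*f*(-5 + d) (u(d, f) = (-5 + d)*(2*f) = 2*f*(-5 + d))
T(Z, N) = -6 + 7*N
(T(u(-2, 9) - 24, 26) + (6222 - 1*11955)) + 6026 = ((-6 + 7*26) + (6222 - 1*11955)) + 6026 = ((-6 + 182) + (6222 - 11955)) + 6026 = (176 - 5733) + 6026 = -5557 + 6026 = 469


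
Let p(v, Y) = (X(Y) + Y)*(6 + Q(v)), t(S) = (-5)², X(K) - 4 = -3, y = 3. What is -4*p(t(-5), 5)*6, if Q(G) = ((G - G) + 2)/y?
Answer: -960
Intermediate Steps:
X(K) = 1 (X(K) = 4 - 3 = 1)
t(S) = 25
Q(G) = ⅔ (Q(G) = ((G - G) + 2)/3 = (0 + 2)*(⅓) = 2*(⅓) = ⅔)
p(v, Y) = 20/3 + 20*Y/3 (p(v, Y) = (1 + Y)*(6 + ⅔) = (1 + Y)*(20/3) = 20/3 + 20*Y/3)
-4*p(t(-5), 5)*6 = -4*(20/3 + (20/3)*5)*6 = -4*(20/3 + 100/3)*6 = -4*40*6 = -160*6 = -960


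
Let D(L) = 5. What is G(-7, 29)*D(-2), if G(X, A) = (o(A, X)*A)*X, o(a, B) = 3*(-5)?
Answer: 15225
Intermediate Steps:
o(a, B) = -15
G(X, A) = -15*A*X (G(X, A) = (-15*A)*X = -15*A*X)
G(-7, 29)*D(-2) = -15*29*(-7)*5 = 3045*5 = 15225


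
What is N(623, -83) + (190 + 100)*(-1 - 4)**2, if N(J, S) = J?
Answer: 7873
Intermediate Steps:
N(623, -83) + (190 + 100)*(-1 - 4)**2 = 623 + (190 + 100)*(-1 - 4)**2 = 623 + 290*(-5)**2 = 623 + 290*25 = 623 + 7250 = 7873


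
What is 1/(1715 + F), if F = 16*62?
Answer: 1/2707 ≈ 0.00036941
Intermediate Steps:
F = 992
1/(1715 + F) = 1/(1715 + 992) = 1/2707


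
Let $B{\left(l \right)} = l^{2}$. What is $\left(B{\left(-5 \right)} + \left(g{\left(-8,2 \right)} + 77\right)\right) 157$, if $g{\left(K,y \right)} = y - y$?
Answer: $16014$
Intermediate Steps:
$g{\left(K,y \right)} = 0$
$\left(B{\left(-5 \right)} + \left(g{\left(-8,2 \right)} + 77\right)\right) 157 = \left(\left(-5\right)^{2} + \left(0 + 77\right)\right) 157 = \left(25 + 77\right) 157 = 102 \cdot 157 = 16014$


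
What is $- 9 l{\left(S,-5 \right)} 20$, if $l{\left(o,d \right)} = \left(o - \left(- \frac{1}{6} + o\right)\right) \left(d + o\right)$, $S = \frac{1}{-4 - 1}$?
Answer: $156$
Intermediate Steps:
$S = - \frac{1}{5}$ ($S = \frac{1}{-5} = - \frac{1}{5} \approx -0.2$)
$l{\left(o,d \right)} = \frac{d}{6} + \frac{o}{6}$ ($l{\left(o,d \right)} = \left(o - \left(- \frac{1}{6} + o\right)\right) \left(d + o\right) = \frac{d + o}{6} = \frac{d}{6} + \frac{o}{6}$)
$- 9 l{\left(S,-5 \right)} 20 = - 9 \left(\frac{1}{6} \left(-5\right) + \frac{1}{6} \left(- \frac{1}{5}\right)\right) 20 = - 9 \left(- \frac{5}{6} - \frac{1}{30}\right) 20 = \left(-9\right) \left(- \frac{13}{15}\right) 20 = \frac{39}{5} \cdot 20 = 156$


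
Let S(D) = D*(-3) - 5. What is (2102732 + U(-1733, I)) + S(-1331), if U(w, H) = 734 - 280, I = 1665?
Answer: 2107174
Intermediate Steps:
S(D) = -5 - 3*D (S(D) = -3*D - 5 = -5 - 3*D)
U(w, H) = 454
(2102732 + U(-1733, I)) + S(-1331) = (2102732 + 454) + (-5 - 3*(-1331)) = 2103186 + (-5 + 3993) = 2103186 + 3988 = 2107174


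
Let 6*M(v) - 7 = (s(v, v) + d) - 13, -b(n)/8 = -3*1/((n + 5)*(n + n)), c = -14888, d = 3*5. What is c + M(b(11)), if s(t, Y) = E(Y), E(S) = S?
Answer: -1310011/88 ≈ -14886.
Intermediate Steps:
s(t, Y) = Y
d = 15
b(n) = 12/(n*(5 + n)) (b(n) = -(-24)/((n + n)*(n + 5)) = -(-24)/((2*n)*(5 + n)) = -(-24)/(2*n*(5 + n)) = -(-24)*1/(2*n*(5 + n)) = -(-12)/(n*(5 + n)) = 12/(n*(5 + n)))
M(v) = 3/2 + v/6 (M(v) = 7/6 + ((v + 15) - 13)/6 = 7/6 + ((15 + v) - 13)/6 = 7/6 + (2 + v)/6 = 7/6 + (⅓ + v/6) = 3/2 + v/6)
c + M(b(11)) = -14888 + (3/2 + (12/(11*(5 + 11)))/6) = -14888 + (3/2 + (12*(1/11)/16)/6) = -14888 + (3/2 + (12*(1/11)*(1/16))/6) = -14888 + (3/2 + (⅙)*(3/44)) = -14888 + (3/2 + 1/88) = -14888 + 133/88 = -1310011/88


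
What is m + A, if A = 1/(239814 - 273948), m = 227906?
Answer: 7779343403/34134 ≈ 2.2791e+5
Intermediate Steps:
A = -1/34134 (A = 1/(-34134) = -1/34134 ≈ -2.9296e-5)
m + A = 227906 - 1/34134 = 7779343403/34134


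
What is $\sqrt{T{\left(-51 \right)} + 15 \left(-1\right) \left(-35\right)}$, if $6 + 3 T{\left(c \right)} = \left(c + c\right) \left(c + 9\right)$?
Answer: $\sqrt{1951} \approx 44.17$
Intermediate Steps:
$T{\left(c \right)} = -2 + \frac{2 c \left(9 + c\right)}{3}$ ($T{\left(c \right)} = -2 + \frac{\left(c + c\right) \left(c + 9\right)}{3} = -2 + \frac{2 c \left(9 + c\right)}{3}$)
$\sqrt{T{\left(-51 \right)} + 15 \left(-1\right) \left(-35\right)} = \sqrt{\left(-2 + 6 \left(-51\right) + \frac{2 \left(-51\right)^{2}}{3}\right) + 15 \left(-1\right) \left(-35\right)} = \sqrt{\left(-2 - 306 + \frac{2}{3} \cdot 2601\right) - -525} = \sqrt{\left(-2 - 306 + 1734\right) + 525} = \sqrt{1426 + 525} = \sqrt{1951}$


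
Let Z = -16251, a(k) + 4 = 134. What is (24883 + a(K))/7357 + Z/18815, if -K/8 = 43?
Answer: 351060988/138421955 ≈ 2.5362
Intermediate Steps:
K = -344 (K = -8*43 = -344)
a(k) = 130 (a(k) = -4 + 134 = 130)
(24883 + a(K))/7357 + Z/18815 = (24883 + 130)/7357 - 16251/18815 = 25013*(1/7357) - 16251*1/18815 = 25013/7357 - 16251/18815 = 351060988/138421955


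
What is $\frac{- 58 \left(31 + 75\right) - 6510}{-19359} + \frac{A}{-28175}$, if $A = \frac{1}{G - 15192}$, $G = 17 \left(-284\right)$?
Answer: $\frac{7139915802359}{10919705296500} \approx 0.65386$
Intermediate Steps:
$G = -4828$
$A = - \frac{1}{20020}$ ($A = \frac{1}{-4828 - 15192} = \frac{1}{-20020} = - \frac{1}{20020} \approx -4.995 \cdot 10^{-5}$)
$\frac{- 58 \left(31 + 75\right) - 6510}{-19359} + \frac{A}{-28175} = \frac{- 58 \left(31 + 75\right) - 6510}{-19359} - \frac{1}{20020 \left(-28175\right)} = \left(\left(-58\right) 106 - 6510\right) \left(- \frac{1}{19359}\right) - - \frac{1}{564063500} = \left(-6148 - 6510\right) \left(- \frac{1}{19359}\right) + \frac{1}{564063500} = \left(-12658\right) \left(- \frac{1}{19359}\right) + \frac{1}{564063500} = \frac{12658}{19359} + \frac{1}{564063500} = \frac{7139915802359}{10919705296500}$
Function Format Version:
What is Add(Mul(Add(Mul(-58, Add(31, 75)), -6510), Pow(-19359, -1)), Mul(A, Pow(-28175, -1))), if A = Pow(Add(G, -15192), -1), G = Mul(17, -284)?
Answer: Rational(7139915802359, 10919705296500) ≈ 0.65386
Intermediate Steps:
G = -4828
A = Rational(-1, 20020) (A = Pow(Add(-4828, -15192), -1) = Pow(-20020, -1) = Rational(-1, 20020) ≈ -4.9950e-5)
Add(Mul(Add(Mul(-58, Add(31, 75)), -6510), Pow(-19359, -1)), Mul(A, Pow(-28175, -1))) = Add(Mul(Add(Mul(-58, Add(31, 75)), -6510), Pow(-19359, -1)), Mul(Rational(-1, 20020), Pow(-28175, -1))) = Add(Mul(Add(Mul(-58, 106), -6510), Rational(-1, 19359)), Mul(Rational(-1, 20020), Rational(-1, 28175))) = Add(Mul(Add(-6148, -6510), Rational(-1, 19359)), Rational(1, 564063500)) = Add(Mul(-12658, Rational(-1, 19359)), Rational(1, 564063500)) = Add(Rational(12658, 19359), Rational(1, 564063500)) = Rational(7139915802359, 10919705296500)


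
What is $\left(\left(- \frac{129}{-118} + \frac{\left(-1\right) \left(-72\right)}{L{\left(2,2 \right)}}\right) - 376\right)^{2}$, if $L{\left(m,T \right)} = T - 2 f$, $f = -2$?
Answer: $\frac{1833809329}{13924} \approx 1.317 \cdot 10^{5}$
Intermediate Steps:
$L{\left(m,T \right)} = 4 + T$ ($L{\left(m,T \right)} = T - -4 = T + 4 = 4 + T$)
$\left(\left(- \frac{129}{-118} + \frac{\left(-1\right) \left(-72\right)}{L{\left(2,2 \right)}}\right) - 376\right)^{2} = \left(\left(- \frac{129}{-118} + \frac{\left(-1\right) \left(-72\right)}{4 + 2}\right) - 376\right)^{2} = \left(\left(\left(-129\right) \left(- \frac{1}{118}\right) + \frac{72}{6}\right) - 376\right)^{2} = \left(\left(\frac{129}{118} + 72 \cdot \frac{1}{6}\right) - 376\right)^{2} = \left(\left(\frac{129}{118} + 12\right) - 376\right)^{2} = \left(\frac{1545}{118} - 376\right)^{2} = \left(- \frac{42823}{118}\right)^{2} = \frac{1833809329}{13924}$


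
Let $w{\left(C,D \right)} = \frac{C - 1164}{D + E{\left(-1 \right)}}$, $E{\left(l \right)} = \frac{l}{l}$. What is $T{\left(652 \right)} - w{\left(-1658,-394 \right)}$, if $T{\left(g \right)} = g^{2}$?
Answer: $\frac{167063050}{393} \approx 4.251 \cdot 10^{5}$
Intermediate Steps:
$E{\left(l \right)} = 1$
$w{\left(C,D \right)} = \frac{-1164 + C}{1 + D}$ ($w{\left(C,D \right)} = \frac{C - 1164}{D + 1} = \frac{-1164 + C}{1 + D}$)
$T{\left(652 \right)} - w{\left(-1658,-394 \right)} = 652^{2} - \frac{-1164 - 1658}{1 - 394} = 425104 - \frac{1}{-393} \left(-2822\right) = 425104 - \left(- \frac{1}{393}\right) \left(-2822\right) = 425104 - \frac{2822}{393} = \frac{167063050}{393}$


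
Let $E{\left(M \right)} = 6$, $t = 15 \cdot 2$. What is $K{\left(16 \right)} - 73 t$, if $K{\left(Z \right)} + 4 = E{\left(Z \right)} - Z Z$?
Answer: $-2444$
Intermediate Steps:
$t = 30$
$K{\left(Z \right)} = 2 - Z^{2}$ ($K{\left(Z \right)} = -4 - \left(-6 + Z Z\right) = -4 - \left(-6 + Z^{2}\right) = 2 - Z^{2}$)
$K{\left(16 \right)} - 73 t = \left(2 - 16^{2}\right) - 2190 = \left(2 - 256\right) - 2190 = -254 - 2190 = -2444$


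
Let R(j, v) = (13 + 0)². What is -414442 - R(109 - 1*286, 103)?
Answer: -414611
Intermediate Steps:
R(j, v) = 169 (R(j, v) = 13² = 169)
-414442 - R(109 - 1*286, 103) = -414442 - 1*169 = -414442 - 169 = -414611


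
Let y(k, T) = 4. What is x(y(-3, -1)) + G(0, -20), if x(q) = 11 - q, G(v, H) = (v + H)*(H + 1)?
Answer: 387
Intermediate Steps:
G(v, H) = (1 + H)*(H + v) (G(v, H) = (H + v)*(1 + H) = (1 + H)*(H + v))
x(y(-3, -1)) + G(0, -20) = (11 - 1*4) + (-20 + 0 + (-20)² - 20*0) = (11 - 4) + (-20 + 0 + 400 + 0) = 7 + 380 = 387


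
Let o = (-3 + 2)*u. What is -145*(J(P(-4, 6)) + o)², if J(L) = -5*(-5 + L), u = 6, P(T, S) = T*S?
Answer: -2801545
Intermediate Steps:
P(T, S) = S*T
J(L) = 25 - 5*L
o = -6 (o = (-3 + 2)*6 = -1*6 = -6)
-145*(J(P(-4, 6)) + o)² = -145*((25 - 30*(-4)) - 6)² = -145*((25 - 5*(-24)) - 6)² = -145*((25 + 120) - 6)² = -145*(145 - 6)² = -145*139² = -145*19321 = -2801545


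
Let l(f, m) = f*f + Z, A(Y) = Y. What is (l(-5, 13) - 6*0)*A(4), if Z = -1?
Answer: 96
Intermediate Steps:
l(f, m) = -1 + f² (l(f, m) = f*f - 1 = f² - 1 = -1 + f²)
(l(-5, 13) - 6*0)*A(4) = ((-1 + (-5)²) - 6*0)*4 = ((-1 + 25) + 0)*4 = (24 + 0)*4 = 24*4 = 96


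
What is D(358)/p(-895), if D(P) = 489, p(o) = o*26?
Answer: -489/23270 ≈ -0.021014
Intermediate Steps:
p(o) = 26*o
D(358)/p(-895) = 489/((26*(-895))) = 489/(-23270) = 489*(-1/23270) = -489/23270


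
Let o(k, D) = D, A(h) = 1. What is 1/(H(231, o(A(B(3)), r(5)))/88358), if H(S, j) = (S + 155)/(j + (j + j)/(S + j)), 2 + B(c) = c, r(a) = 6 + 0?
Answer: 21117562/15247 ≈ 1385.0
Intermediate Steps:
r(a) = 6
B(c) = -2 + c
H(S, j) = (155 + S)/(j + 2*j/(S + j)) (H(S, j) = (155 + S)/(j + (2*j)/(S + j)) = (155 + S)/(j + 2*j/(S + j)))
1/(H(231, o(A(B(3)), r(5)))/88358) = 1/(((231² + 155*231 + 155*6 + 231*6)/(6*(2 + 231 + 6)))/88358) = 1/(((⅙)*(53361 + 35805 + 930 + 1386)/239)*(1/88358)) = 1/(((⅙)*(1/239)*91482)*(1/88358)) = 1/((15247/239)*(1/88358)) = 1/(15247/21117562) = 21117562/15247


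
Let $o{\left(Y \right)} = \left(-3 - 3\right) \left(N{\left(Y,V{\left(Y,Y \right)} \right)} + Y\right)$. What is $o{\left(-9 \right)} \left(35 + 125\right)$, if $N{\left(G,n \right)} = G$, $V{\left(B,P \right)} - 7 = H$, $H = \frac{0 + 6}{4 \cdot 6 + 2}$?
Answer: $17280$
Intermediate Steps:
$H = \frac{3}{13}$ ($H = \frac{6}{24 + 2} = \frac{6}{26} = 6 \cdot \frac{1}{26} = \frac{3}{13} \approx 0.23077$)
$V{\left(B,P \right)} = \frac{94}{13}$ ($V{\left(B,P \right)} = 7 + \frac{3}{13} = \frac{94}{13}$)
$o{\left(Y \right)} = - 12 Y$ ($o{\left(Y \right)} = \left(-3 - 3\right) \left(Y + Y\right) = - 6 \cdot 2 Y = - 12 Y$)
$o{\left(-9 \right)} \left(35 + 125\right) = \left(-12\right) \left(-9\right) \left(35 + 125\right) = 108 \cdot 160 = 17280$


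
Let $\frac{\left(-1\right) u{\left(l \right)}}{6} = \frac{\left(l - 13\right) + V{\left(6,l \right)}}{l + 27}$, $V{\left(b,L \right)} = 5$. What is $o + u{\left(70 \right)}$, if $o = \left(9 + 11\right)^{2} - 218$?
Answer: $\frac{17282}{97} \approx 178.17$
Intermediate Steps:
$o = 182$ ($o = 20^{2} - 218 = 400 - 218 = 182$)
$u{\left(l \right)} = - \frac{6 \left(-8 + l\right)}{27 + l}$ ($u{\left(l \right)} = - 6 \frac{\left(l - 13\right) + 5}{l + 27} = - 6 \frac{\left(-13 + l\right) + 5}{27 + l} = - 6 \frac{-8 + l}{27 + l} = - \frac{6 \left(-8 + l\right)}{27 + l}$)
$o + u{\left(70 \right)} = 182 + \frac{6 \left(8 - 70\right)}{27 + 70} = 182 + \frac{6 \left(8 - 70\right)}{97} = 182 + 6 \cdot \frac{1}{97} \left(-62\right) = 182 - \frac{372}{97} = \frac{17282}{97}$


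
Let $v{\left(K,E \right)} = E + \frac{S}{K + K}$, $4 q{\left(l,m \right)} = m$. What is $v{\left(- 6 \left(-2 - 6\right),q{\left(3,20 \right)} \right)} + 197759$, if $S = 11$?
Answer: $\frac{18985355}{96} \approx 1.9776 \cdot 10^{5}$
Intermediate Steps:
$q{\left(l,m \right)} = \frac{m}{4}$
$v{\left(K,E \right)} = E + \frac{11}{2 K}$ ($v{\left(K,E \right)} = E + \frac{11}{K + K} = E + \frac{11}{2 K}$)
$v{\left(- 6 \left(-2 - 6\right),q{\left(3,20 \right)} \right)} + 197759 = \left(\frac{1}{4} \cdot 20 + \frac{11}{2 \left(- 6 \left(-2 - 6\right)\right)}\right) + 197759 = \left(5 + \frac{11}{2 \left(\left(-6\right) \left(-8\right)\right)}\right) + 197759 = \left(5 + \frac{11}{2 \cdot 48}\right) + 197759 = \left(5 + \frac{11}{2} \cdot \frac{1}{48}\right) + 197759 = \left(5 + \frac{11}{96}\right) + 197759 = \frac{491}{96} + 197759 = \frac{18985355}{96}$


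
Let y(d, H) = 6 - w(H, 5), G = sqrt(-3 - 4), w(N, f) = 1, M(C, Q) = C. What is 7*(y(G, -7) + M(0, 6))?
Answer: 35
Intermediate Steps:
G = I*sqrt(7) (G = sqrt(-7) = I*sqrt(7) ≈ 2.6458*I)
y(d, H) = 5 (y(d, H) = 6 - 1*1 = 6 - 1 = 5)
7*(y(G, -7) + M(0, 6)) = 7*(5 + 0) = 7*5 = 35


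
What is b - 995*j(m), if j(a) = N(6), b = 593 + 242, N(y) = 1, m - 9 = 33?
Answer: -160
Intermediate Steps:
m = 42 (m = 9 + 33 = 42)
b = 835
j(a) = 1
b - 995*j(m) = 835 - 995*1 = 835 - 995 = -160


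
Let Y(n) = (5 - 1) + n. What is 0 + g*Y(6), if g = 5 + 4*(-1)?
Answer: 10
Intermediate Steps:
Y(n) = 4 + n
g = 1 (g = 5 - 4 = 1)
0 + g*Y(6) = 0 + 1*(4 + 6) = 0 + 1*10 = 0 + 10 = 10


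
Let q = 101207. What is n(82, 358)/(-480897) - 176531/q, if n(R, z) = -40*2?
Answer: -84885131747/48670142679 ≈ -1.7441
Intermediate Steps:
n(R, z) = -80
n(82, 358)/(-480897) - 176531/q = -80/(-480897) - 176531/101207 = -80*(-1/480897) - 176531*1/101207 = 80/480897 - 176531/101207 = -84885131747/48670142679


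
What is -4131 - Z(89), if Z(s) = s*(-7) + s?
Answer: -3597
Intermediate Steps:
Z(s) = -6*s (Z(s) = -7*s + s = -6*s)
-4131 - Z(89) = -4131 - (-6)*89 = -4131 - 1*(-534) = -4131 + 534 = -3597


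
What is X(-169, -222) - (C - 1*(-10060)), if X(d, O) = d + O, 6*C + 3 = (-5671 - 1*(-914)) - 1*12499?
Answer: -15149/2 ≈ -7574.5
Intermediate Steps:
C = -5753/2 (C = -½ + ((-5671 - 1*(-914)) - 1*12499)/6 = -½ + ((-5671 + 914) - 12499)/6 = -½ + (-4757 - 12499)/6 = -½ + (⅙)*(-17256) = -½ - 2876 = -5753/2 ≈ -2876.5)
X(d, O) = O + d
X(-169, -222) - (C - 1*(-10060)) = (-222 - 169) - (-5753/2 - 1*(-10060)) = -391 - (-5753/2 + 10060) = -391 - 1*14367/2 = -391 - 14367/2 = -15149/2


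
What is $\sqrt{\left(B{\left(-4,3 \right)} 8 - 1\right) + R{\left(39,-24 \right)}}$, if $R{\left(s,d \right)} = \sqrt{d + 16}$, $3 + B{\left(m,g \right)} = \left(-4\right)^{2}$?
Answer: $\sqrt{103 + 2 i \sqrt{2}} \approx 10.15 + 0.1393 i$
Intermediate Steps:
$B{\left(m,g \right)} = 13$ ($B{\left(m,g \right)} = -3 + \left(-4\right)^{2} = -3 + 16 = 13$)
$R{\left(s,d \right)} = \sqrt{16 + d}$
$\sqrt{\left(B{\left(-4,3 \right)} 8 - 1\right) + R{\left(39,-24 \right)}} = \sqrt{\left(13 \cdot 8 - 1\right) + \sqrt{16 - 24}} = \sqrt{\left(104 - 1\right) + \sqrt{-8}} = \sqrt{103 + 2 i \sqrt{2}}$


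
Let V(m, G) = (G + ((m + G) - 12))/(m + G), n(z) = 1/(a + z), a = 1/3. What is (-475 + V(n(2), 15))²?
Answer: 290941249/1296 ≈ 2.2449e+5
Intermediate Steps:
a = ⅓ ≈ 0.33333
n(z) = 1/(⅓ + z)
V(m, G) = (-12 + m + 2*G)/(G + m) (V(m, G) = (G + ((G + m) - 12))/(G + m) = (G + (-12 + G + m))/(G + m) = (-12 + m + 2*G)/(G + m))
(-475 + V(n(2), 15))² = (-475 + (-12 + 3/(1 + 3*2) + 2*15)/(15 + 3/(1 + 3*2)))² = (-475 + (-12 + 3/(1 + 6) + 30)/(15 + 3/(1 + 6)))² = (-475 + (-12 + 3/7 + 30)/(15 + 3/7))² = (-475 + (129/7)/(108/7))² = (-475 + (7/108)*(129/7))² = (-475 + 43/36)² = (-17057/36)² = 290941249/1296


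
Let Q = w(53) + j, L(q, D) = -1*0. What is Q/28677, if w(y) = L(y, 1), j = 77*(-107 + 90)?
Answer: -119/2607 ≈ -0.045646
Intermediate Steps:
j = -1309 (j = 77*(-17) = -1309)
L(q, D) = 0
w(y) = 0
Q = -1309 (Q = 0 - 1309 = -1309)
Q/28677 = -1309/28677 = -1309*1/28677 = -119/2607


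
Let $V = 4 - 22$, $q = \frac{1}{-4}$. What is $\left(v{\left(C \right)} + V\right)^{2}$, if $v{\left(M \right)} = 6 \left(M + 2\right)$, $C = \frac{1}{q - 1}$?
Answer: $\frac{2916}{25} \approx 116.64$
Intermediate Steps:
$q = - \frac{1}{4} \approx -0.25$
$C = - \frac{4}{5}$ ($C = \frac{1}{- \frac{1}{4} - 1} = \frac{1}{- \frac{5}{4}} = - \frac{4}{5} \approx -0.8$)
$V = -18$ ($V = 4 - 22 = -18$)
$v{\left(M \right)} = 12 + 6 M$ ($v{\left(M \right)} = 6 \left(2 + M\right) = 12 + 6 M$)
$\left(v{\left(C \right)} + V\right)^{2} = \left(\left(12 + 6 \left(- \frac{4}{5}\right)\right) - 18\right)^{2} = \left(\left(12 - \frac{24}{5}\right) - 18\right)^{2} = \left(\frac{36}{5} - 18\right)^{2} = \left(- \frac{54}{5}\right)^{2} = \frac{2916}{25}$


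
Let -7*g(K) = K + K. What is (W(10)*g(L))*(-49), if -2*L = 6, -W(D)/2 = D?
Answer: 840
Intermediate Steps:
W(D) = -2*D
L = -3 (L = -½*6 = -3)
g(K) = -2*K/7 (g(K) = -(K + K)/7 = -2*K/7)
(W(10)*g(L))*(-49) = ((-2*10)*(-2/7*(-3)))*(-49) = -20*6/7*(-49) = -120/7*(-49) = 840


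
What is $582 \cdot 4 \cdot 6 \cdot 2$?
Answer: $27936$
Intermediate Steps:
$582 \cdot 4 \cdot 6 \cdot 2 = 582 \cdot 24 \cdot 2 = 582 \cdot 48 = 27936$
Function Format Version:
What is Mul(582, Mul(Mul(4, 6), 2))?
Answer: 27936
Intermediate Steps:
Mul(582, Mul(Mul(4, 6), 2)) = Mul(582, Mul(24, 2)) = Mul(582, 48) = 27936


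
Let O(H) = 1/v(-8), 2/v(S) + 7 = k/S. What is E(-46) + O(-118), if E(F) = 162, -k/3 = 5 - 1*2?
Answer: 2545/16 ≈ 159.06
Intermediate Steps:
k = -9 (k = -3*(5 - 1*2) = -3*(5 - 2) = -3*3 = -9)
v(S) = 2/(-7 - 9/S)
O(H) = -47/16 (O(H) = 1/(-2*(-8)/(9 + 7*(-8))) = 1/(-2*(-8)/(9 - 56)) = 1/(-2*(-8)/(-47)) = 1/(-2*(-8)*(-1/47)) = 1/(-16/47) = -47/16)
E(-46) + O(-118) = 162 - 47/16 = 2545/16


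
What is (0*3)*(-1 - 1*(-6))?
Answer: 0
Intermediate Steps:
(0*3)*(-1 - 1*(-6)) = 0*(-1 + 6) = 0*5 = 0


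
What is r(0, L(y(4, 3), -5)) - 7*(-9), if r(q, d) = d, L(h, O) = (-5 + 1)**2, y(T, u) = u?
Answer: 79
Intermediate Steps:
L(h, O) = 16 (L(h, O) = (-4)**2 = 16)
r(0, L(y(4, 3), -5)) - 7*(-9) = 16 - 7*(-9) = 16 + 63 = 79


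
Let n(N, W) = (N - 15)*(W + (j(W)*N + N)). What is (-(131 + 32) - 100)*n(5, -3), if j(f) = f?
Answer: -34190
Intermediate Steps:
n(N, W) = (-15 + N)*(N + W + N*W) (n(N, W) = (N - 15)*(W + (W*N + N)) = (-15 + N)*(W + (N*W + N)) = (-15 + N)*(W + (N + N*W)) = (-15 + N)*(N + W + N*W))
(-(131 + 32) - 100)*n(5, -3) = (-(131 + 32) - 100)*(5**2 - 15*5 - 15*(-3) - 3*5**2 - 14*5*(-3)) = (-1*163 - 100)*(25 - 75 + 45 - 3*25 + 210) = (-163 - 100)*(25 - 75 + 45 - 75 + 210) = -263*130 = -34190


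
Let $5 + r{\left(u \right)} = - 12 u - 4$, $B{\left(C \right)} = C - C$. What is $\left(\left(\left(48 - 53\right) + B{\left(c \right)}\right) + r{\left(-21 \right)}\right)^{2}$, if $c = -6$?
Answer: $56644$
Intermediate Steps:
$B{\left(C \right)} = 0$
$r{\left(u \right)} = -9 - 12 u$ ($r{\left(u \right)} = -5 - \left(4 + 12 u\right) = -9 - 12 u$)
$\left(\left(\left(48 - 53\right) + B{\left(c \right)}\right) + r{\left(-21 \right)}\right)^{2} = \left(\left(\left(48 - 53\right) + 0\right) - -243\right)^{2} = \left(\left(\left(48 - 53\right) + 0\right) + \left(-9 + 252\right)\right)^{2} = \left(\left(-5 + 0\right) + 243\right)^{2} = \left(-5 + 243\right)^{2} = 238^{2} = 56644$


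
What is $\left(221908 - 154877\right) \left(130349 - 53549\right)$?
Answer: $5147980800$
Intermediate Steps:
$\left(221908 - 154877\right) \left(130349 - 53549\right) = 67031 \cdot 76800 = 5147980800$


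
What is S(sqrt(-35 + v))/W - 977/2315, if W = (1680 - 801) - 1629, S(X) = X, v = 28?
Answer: -977/2315 - I*sqrt(7)/750 ≈ -0.42203 - 0.0035277*I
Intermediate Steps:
W = -750 (W = 879 - 1629 = -750)
S(sqrt(-35 + v))/W - 977/2315 = sqrt(-35 + 28)/(-750) - 977/2315 = sqrt(-7)*(-1/750) - 977*1/2315 = (I*sqrt(7))*(-1/750) - 977/2315 = -I*sqrt(7)/750 - 977/2315 = -977/2315 - I*sqrt(7)/750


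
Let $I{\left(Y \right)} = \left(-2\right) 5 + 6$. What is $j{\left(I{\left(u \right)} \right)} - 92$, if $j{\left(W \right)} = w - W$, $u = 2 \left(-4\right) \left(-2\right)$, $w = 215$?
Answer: $127$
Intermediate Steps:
$u = 16$ ($u = \left(-8\right) \left(-2\right) = 16$)
$I{\left(Y \right)} = -4$ ($I{\left(Y \right)} = -10 + 6 = -4$)
$j{\left(W \right)} = 215 - W$
$j{\left(I{\left(u \right)} \right)} - 92 = \left(215 - -4\right) - 92 = \left(215 + 4\right) - 92 = 219 - 92 = 127$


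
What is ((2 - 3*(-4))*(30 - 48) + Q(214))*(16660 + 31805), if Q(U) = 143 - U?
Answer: -15654195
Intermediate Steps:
((2 - 3*(-4))*(30 - 48) + Q(214))*(16660 + 31805) = ((2 - 3*(-4))*(30 - 48) + (143 - 1*214))*(16660 + 31805) = ((2 + 12)*(-18) + (143 - 214))*48465 = (14*(-18) - 71)*48465 = (-252 - 71)*48465 = -323*48465 = -15654195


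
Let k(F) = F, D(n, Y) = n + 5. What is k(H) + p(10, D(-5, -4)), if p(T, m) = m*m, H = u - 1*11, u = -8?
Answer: -19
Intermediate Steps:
D(n, Y) = 5 + n
H = -19 (H = -8 - 1*11 = -8 - 11 = -19)
p(T, m) = m²
k(H) + p(10, D(-5, -4)) = -19 + (5 - 5)² = -19 + 0² = -19 + 0 = -19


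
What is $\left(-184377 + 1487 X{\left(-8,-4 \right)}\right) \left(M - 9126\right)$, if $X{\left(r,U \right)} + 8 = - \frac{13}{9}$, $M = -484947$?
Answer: $98034403836$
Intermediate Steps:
$X{\left(r,U \right)} = - \frac{85}{9}$ ($X{\left(r,U \right)} = -8 - \frac{13}{9} = - \frac{85}{9}$)
$\left(-184377 + 1487 X{\left(-8,-4 \right)}\right) \left(M - 9126\right) = \left(-184377 + 1487 \left(- \frac{85}{9}\right)\right) \left(-484947 - 9126\right) = \left(-184377 - \frac{126395}{9}\right) \left(-494073\right) = \left(- \frac{1785788}{9}\right) \left(-494073\right) = 98034403836$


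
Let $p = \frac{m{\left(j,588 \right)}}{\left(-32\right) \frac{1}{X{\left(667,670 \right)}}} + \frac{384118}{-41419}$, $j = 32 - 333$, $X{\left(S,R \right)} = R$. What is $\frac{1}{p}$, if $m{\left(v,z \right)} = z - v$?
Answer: $- \frac{94672}{1763049339} \approx -5.3698 \cdot 10^{-5}$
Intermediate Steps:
$j = -301$
$p = - \frac{1763049339}{94672}$ ($p = \frac{588 - -301}{\left(-32\right) \frac{1}{670}} + \frac{384118}{-41419} = \frac{588 + 301}{\left(-32\right) \frac{1}{670}} + 384118 \left(- \frac{1}{41419}\right) = \frac{889}{- \frac{16}{335}} - \frac{54874}{5917} = 889 \left(- \frac{335}{16}\right) - \frac{54874}{5917} = - \frac{297815}{16} - \frac{54874}{5917} = - \frac{1763049339}{94672} \approx -18623.0$)
$\frac{1}{p} = \frac{1}{- \frac{1763049339}{94672}} = - \frac{94672}{1763049339}$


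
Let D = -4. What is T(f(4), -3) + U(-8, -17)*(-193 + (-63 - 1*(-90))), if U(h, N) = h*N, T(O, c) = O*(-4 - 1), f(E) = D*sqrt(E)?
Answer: -22536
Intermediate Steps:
f(E) = -4*sqrt(E)
T(O, c) = -5*O (T(O, c) = O*(-5) = -5*O)
U(h, N) = N*h
T(f(4), -3) + U(-8, -17)*(-193 + (-63 - 1*(-90))) = -(-20)*sqrt(4) + (-17*(-8))*(-193 + (-63 - 1*(-90))) = -(-20)*2 + 136*(-193 + (-63 + 90)) = -5*(-8) + 136*(-193 + 27) = 40 + 136*(-166) = 40 - 22576 = -22536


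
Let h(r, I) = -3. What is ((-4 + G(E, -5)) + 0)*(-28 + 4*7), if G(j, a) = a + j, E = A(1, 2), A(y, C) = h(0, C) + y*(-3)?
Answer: 0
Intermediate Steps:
A(y, C) = -3 - 3*y (A(y, C) = -3 + y*(-3) = -3 - 3*y)
E = -6 (E = -3 - 3*1 = -3 - 3 = -6)
((-4 + G(E, -5)) + 0)*(-28 + 4*7) = ((-4 + (-5 - 6)) + 0)*(-28 + 4*7) = ((-4 - 11) + 0)*(-28 + 28) = (-15 + 0)*0 = -15*0 = 0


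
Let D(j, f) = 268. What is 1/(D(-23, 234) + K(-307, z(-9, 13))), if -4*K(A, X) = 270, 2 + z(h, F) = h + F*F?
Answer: 2/401 ≈ 0.0049875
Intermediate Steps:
z(h, F) = -2 + h + F² (z(h, F) = -2 + (h + F*F) = -2 + (h + F²) = -2 + h + F²)
K(A, X) = -135/2 (K(A, X) = -¼*270 = -135/2)
1/(D(-23, 234) + K(-307, z(-9, 13))) = 1/(268 - 135/2) = 1/(401/2) = 2/401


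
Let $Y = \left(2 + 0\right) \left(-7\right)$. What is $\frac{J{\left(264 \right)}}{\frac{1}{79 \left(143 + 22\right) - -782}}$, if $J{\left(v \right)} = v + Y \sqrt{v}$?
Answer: $3647688 - 386876 \sqrt{66} \approx 5.0469 \cdot 10^{5}$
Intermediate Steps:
$Y = -14$ ($Y = 2 \left(-7\right) = -14$)
$J{\left(v \right)} = v - 14 \sqrt{v}$
$\frac{J{\left(264 \right)}}{\frac{1}{79 \left(143 + 22\right) - -782}} = \frac{264 - 14 \sqrt{264}}{\frac{1}{79 \left(143 + 22\right) - -782}} = \frac{264 - 14 \cdot 2 \sqrt{66}}{\frac{1}{79 \cdot 165 + 782}} = \frac{264 - 28 \sqrt{66}}{\frac{1}{13035 + 782}} = \frac{264 - 28 \sqrt{66}}{\frac{1}{13817}} = \left(264 - 28 \sqrt{66}\right) \frac{1}{\frac{1}{13817}} = \left(264 - 28 \sqrt{66}\right) 13817 = 3647688 - 386876 \sqrt{66}$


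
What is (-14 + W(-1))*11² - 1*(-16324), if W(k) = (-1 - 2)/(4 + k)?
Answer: 14509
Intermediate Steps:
W(k) = -3/(4 + k)
(-14 + W(-1))*11² - 1*(-16324) = (-14 - 3/(4 - 1))*11² - 1*(-16324) = (-14 - 3/3)*121 + 16324 = (-14 - 3*⅓)*121 + 16324 = (-14 - 1)*121 + 16324 = -15*121 + 16324 = -1815 + 16324 = 14509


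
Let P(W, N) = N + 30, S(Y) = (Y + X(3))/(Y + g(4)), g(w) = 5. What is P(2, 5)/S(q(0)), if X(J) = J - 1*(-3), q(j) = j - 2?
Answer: 105/4 ≈ 26.250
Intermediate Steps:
q(j) = -2 + j
X(J) = 3 + J (X(J) = J + 3 = 3 + J)
S(Y) = (6 + Y)/(5 + Y) (S(Y) = (Y + (3 + 3))/(Y + 5) = (Y + 6)/(5 + Y) = (6 + Y)/(5 + Y))
P(W, N) = 30 + N
P(2, 5)/S(q(0)) = (30 + 5)/(((6 + (-2 + 0))/(5 + (-2 + 0)))) = 35/(((6 - 2)/(5 - 2))) = 35/((4/3)) = 35/(((1/3)*4)) = 35/(4/3) = 35*(3/4) = 105/4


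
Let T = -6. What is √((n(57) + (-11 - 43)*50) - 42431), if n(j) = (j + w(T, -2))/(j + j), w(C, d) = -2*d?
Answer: I*√586515522/114 ≈ 212.44*I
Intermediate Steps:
n(j) = (4 + j)/(2*j) (n(j) = (j - 2*(-2))/(j + j) = (j + 4)/((2*j)) = (4 + j)*(1/(2*j)) = (4 + j)/(2*j))
√((n(57) + (-11 - 43)*50) - 42431) = √(((½)*(4 + 57)/57 + (-11 - 43)*50) - 42431) = √(((½)*(1/57)*61 - 54*50) - 42431) = √((61/114 - 2700) - 42431) = √(-307739/114 - 42431) = √(-5144873/114) = I*√586515522/114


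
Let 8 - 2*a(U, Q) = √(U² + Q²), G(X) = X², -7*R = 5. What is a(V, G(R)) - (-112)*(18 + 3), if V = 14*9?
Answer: 2356 - √38118901/98 ≈ 2293.0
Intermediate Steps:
R = -5/7 (R = -⅐*5 = -5/7 ≈ -0.71429)
V = 126
a(U, Q) = 4 - √(Q² + U²)/2 (a(U, Q) = 4 - √(U² + Q²)/2 = 4 - √(Q² + U²)/2)
a(V, G(R)) - (-112)*(18 + 3) = (4 - √(((-5/7)²)² + 126²)/2) - (-112)*(18 + 3) = (4 - √((25/49)² + 15876)/2) - (-112)*21 = (4 - √(625/2401 + 15876)/2) - 1*(-2352) = (4 - √38118901/98) + 2352 = 2356 - √38118901/98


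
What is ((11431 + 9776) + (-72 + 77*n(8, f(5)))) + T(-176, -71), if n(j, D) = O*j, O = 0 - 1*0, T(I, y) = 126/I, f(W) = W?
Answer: 1859817/88 ≈ 21134.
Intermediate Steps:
O = 0 (O = 0 + 0 = 0)
n(j, D) = 0 (n(j, D) = 0*j = 0)
((11431 + 9776) + (-72 + 77*n(8, f(5)))) + T(-176, -71) = ((11431 + 9776) + (-72 + 77*0)) + 126/(-176) = (21207 + (-72 + 0)) + 126*(-1/176) = (21207 - 72) - 63/88 = 21135 - 63/88 = 1859817/88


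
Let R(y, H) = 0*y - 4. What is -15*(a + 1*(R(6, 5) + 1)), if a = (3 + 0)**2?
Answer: -90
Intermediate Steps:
R(y, H) = -4 (R(y, H) = 0 - 4 = -4)
a = 9 (a = 3**2 = 9)
-15*(a + 1*(R(6, 5) + 1)) = -15*(9 + 1*(-4 + 1)) = -15*(9 + 1*(-3)) = -15*(9 - 3) = -15*6 = -90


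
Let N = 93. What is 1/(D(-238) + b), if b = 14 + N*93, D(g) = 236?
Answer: 1/8899 ≈ 0.00011237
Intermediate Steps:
b = 8663 (b = 14 + 93*93 = 14 + 8649 = 8663)
1/(D(-238) + b) = 1/(236 + 8663) = 1/8899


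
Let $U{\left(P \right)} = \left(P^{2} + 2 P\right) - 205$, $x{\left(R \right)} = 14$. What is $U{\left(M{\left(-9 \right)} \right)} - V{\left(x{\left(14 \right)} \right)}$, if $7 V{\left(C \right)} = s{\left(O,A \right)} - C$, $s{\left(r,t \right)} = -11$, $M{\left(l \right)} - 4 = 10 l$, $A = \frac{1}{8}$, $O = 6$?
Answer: $\frac{49158}{7} \approx 7022.6$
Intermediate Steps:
$A = \frac{1}{8} \approx 0.125$
$M{\left(l \right)} = 4 + 10 l$
$U{\left(P \right)} = -205 + P^{2} + 2 P$
$V{\left(C \right)} = - \frac{11}{7} - \frac{C}{7}$ ($V{\left(C \right)} = \frac{-11 - C}{7} = - \frac{11}{7} - \frac{C}{7}$)
$U{\left(M{\left(-9 \right)} \right)} - V{\left(x{\left(14 \right)} \right)} = \left(-205 + \left(4 + 10 \left(-9\right)\right)^{2} + 2 \left(4 + 10 \left(-9\right)\right)\right) - \left(- \frac{11}{7} - 2\right) = \left(-205 + \left(4 - 90\right)^{2} + 2 \left(4 - 90\right)\right) - \left(- \frac{11}{7} - 2\right) = \left(-205 + \left(-86\right)^{2} + 2 \left(-86\right)\right) - - \frac{25}{7} = \left(-205 + 7396 - 172\right) + \frac{25}{7} = 7019 + \frac{25}{7} = \frac{49158}{7}$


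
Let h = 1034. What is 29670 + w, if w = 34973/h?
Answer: 30713753/1034 ≈ 29704.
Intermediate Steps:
w = 34973/1034 ≈ 33.823
29670 + w = 29670 + 34973/1034 = 30713753/1034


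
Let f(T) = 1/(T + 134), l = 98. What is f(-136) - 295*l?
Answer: -57821/2 ≈ -28911.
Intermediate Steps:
f(T) = 1/(134 + T)
f(-136) - 295*l = 1/(134 - 136) - 295*98 = 1/(-2) - 28910 = -½ - 28910 = -57821/2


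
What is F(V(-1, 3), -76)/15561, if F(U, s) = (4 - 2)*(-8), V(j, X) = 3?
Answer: -16/15561 ≈ -0.0010282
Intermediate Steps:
F(U, s) = -16 (F(U, s) = 2*(-8) = -16)
F(V(-1, 3), -76)/15561 = -16/15561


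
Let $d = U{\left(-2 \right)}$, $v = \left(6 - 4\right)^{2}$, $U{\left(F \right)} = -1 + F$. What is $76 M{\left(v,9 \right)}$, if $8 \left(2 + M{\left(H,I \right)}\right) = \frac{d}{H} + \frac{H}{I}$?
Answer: $- \frac{11153}{72} \approx -154.9$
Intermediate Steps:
$v = 4$ ($v = 2^{2} = 4$)
$d = -3$ ($d = -1 - 2 = -3$)
$M{\left(H,I \right)} = -2 - \frac{3}{8 H} + \frac{H}{8 I}$ ($M{\left(H,I \right)} = -2 + \frac{- \frac{3}{H} + \frac{H}{I}}{8} = -2 + \left(- \frac{3}{8 H} + \frac{H}{8 I}\right) = -2 - \frac{3}{8 H} + \frac{H}{8 I}$)
$76 M{\left(v,9 \right)} = 76 \left(-2 - \frac{3}{8 \cdot 4} + \frac{1}{8} \cdot 4 \cdot \frac{1}{9}\right) = 76 \left(-2 - \frac{3}{32} + \frac{1}{8} \cdot 4 \cdot \frac{1}{9}\right) = 76 \left(-2 - \frac{3}{32} + \frac{1}{18}\right) = 76 \left(- \frac{587}{288}\right) = - \frac{11153}{72}$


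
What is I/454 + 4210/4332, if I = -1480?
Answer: -1125005/491682 ≈ -2.2881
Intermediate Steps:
I/454 + 4210/4332 = -1480/454 + 4210/4332 = -1480*1/454 + 4210*(1/4332) = -740/227 + 2105/2166 = -1125005/491682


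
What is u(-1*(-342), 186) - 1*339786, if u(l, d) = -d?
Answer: -339972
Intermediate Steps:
u(-1*(-342), 186) - 1*339786 = -1*186 - 1*339786 = -186 - 339786 = -339972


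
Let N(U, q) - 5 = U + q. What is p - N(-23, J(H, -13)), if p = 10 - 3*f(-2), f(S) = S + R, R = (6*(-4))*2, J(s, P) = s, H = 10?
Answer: 168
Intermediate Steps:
N(U, q) = 5 + U + q (N(U, q) = 5 + (U + q) = 5 + U + q)
R = -48 (R = -24*2 = -48)
f(S) = -48 + S (f(S) = S - 48 = -48 + S)
p = 160 (p = 10 - 3*(-48 - 2) = 10 - 3*(-50) = 10 + 150 = 160)
p - N(-23, J(H, -13)) = 160 - (5 - 23 + 10) = 160 - 1*(-8) = 160 + 8 = 168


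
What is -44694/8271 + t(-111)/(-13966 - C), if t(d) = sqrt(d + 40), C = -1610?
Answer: -4966/919 - I*sqrt(71)/12356 ≈ -5.4037 - 0.00068195*I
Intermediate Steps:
t(d) = sqrt(40 + d)
-44694/8271 + t(-111)/(-13966 - C) = -44694/8271 + sqrt(40 - 111)/(-13966 - 1*(-1610)) = -44694*1/8271 + sqrt(-71)/(-13966 + 1610) = -4966/919 + (I*sqrt(71))/(-12356) = -4966/919 + (I*sqrt(71))*(-1/12356) = -4966/919 - I*sqrt(71)/12356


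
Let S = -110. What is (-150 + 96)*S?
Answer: 5940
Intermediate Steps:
(-150 + 96)*S = (-150 + 96)*(-110) = -54*(-110) = 5940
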